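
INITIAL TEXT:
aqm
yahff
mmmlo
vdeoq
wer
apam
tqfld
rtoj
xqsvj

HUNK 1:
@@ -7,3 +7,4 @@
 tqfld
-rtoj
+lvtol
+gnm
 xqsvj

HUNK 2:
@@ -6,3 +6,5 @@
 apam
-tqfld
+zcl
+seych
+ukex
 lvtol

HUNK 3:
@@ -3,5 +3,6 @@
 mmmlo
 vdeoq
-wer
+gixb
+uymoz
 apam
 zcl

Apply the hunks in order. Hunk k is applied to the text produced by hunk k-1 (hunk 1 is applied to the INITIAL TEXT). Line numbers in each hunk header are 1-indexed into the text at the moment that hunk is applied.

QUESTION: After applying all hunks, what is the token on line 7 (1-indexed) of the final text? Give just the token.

Answer: apam

Derivation:
Hunk 1: at line 7 remove [rtoj] add [lvtol,gnm] -> 10 lines: aqm yahff mmmlo vdeoq wer apam tqfld lvtol gnm xqsvj
Hunk 2: at line 6 remove [tqfld] add [zcl,seych,ukex] -> 12 lines: aqm yahff mmmlo vdeoq wer apam zcl seych ukex lvtol gnm xqsvj
Hunk 3: at line 3 remove [wer] add [gixb,uymoz] -> 13 lines: aqm yahff mmmlo vdeoq gixb uymoz apam zcl seych ukex lvtol gnm xqsvj
Final line 7: apam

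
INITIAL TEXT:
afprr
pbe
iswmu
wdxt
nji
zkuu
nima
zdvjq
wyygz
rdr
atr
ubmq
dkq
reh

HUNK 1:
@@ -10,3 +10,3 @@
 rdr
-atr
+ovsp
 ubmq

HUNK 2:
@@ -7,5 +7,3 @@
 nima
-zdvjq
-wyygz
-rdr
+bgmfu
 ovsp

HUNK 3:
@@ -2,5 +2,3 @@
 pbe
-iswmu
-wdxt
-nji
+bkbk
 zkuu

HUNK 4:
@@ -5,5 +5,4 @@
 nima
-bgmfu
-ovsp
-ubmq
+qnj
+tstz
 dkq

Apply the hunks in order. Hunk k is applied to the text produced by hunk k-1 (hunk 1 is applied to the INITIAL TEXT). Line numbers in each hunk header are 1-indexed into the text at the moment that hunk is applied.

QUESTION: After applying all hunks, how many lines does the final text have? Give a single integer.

Hunk 1: at line 10 remove [atr] add [ovsp] -> 14 lines: afprr pbe iswmu wdxt nji zkuu nima zdvjq wyygz rdr ovsp ubmq dkq reh
Hunk 2: at line 7 remove [zdvjq,wyygz,rdr] add [bgmfu] -> 12 lines: afprr pbe iswmu wdxt nji zkuu nima bgmfu ovsp ubmq dkq reh
Hunk 3: at line 2 remove [iswmu,wdxt,nji] add [bkbk] -> 10 lines: afprr pbe bkbk zkuu nima bgmfu ovsp ubmq dkq reh
Hunk 4: at line 5 remove [bgmfu,ovsp,ubmq] add [qnj,tstz] -> 9 lines: afprr pbe bkbk zkuu nima qnj tstz dkq reh
Final line count: 9

Answer: 9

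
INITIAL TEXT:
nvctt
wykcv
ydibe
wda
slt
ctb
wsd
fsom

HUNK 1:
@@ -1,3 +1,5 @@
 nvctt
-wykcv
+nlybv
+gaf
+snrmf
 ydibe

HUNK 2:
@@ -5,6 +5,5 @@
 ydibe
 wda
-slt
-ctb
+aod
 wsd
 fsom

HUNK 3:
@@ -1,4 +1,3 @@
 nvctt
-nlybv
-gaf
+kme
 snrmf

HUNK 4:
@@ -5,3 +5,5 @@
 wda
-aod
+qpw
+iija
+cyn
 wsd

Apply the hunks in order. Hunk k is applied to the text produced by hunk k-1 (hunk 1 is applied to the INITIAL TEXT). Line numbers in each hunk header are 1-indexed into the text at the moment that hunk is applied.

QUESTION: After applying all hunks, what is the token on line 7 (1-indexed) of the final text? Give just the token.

Answer: iija

Derivation:
Hunk 1: at line 1 remove [wykcv] add [nlybv,gaf,snrmf] -> 10 lines: nvctt nlybv gaf snrmf ydibe wda slt ctb wsd fsom
Hunk 2: at line 5 remove [slt,ctb] add [aod] -> 9 lines: nvctt nlybv gaf snrmf ydibe wda aod wsd fsom
Hunk 3: at line 1 remove [nlybv,gaf] add [kme] -> 8 lines: nvctt kme snrmf ydibe wda aod wsd fsom
Hunk 4: at line 5 remove [aod] add [qpw,iija,cyn] -> 10 lines: nvctt kme snrmf ydibe wda qpw iija cyn wsd fsom
Final line 7: iija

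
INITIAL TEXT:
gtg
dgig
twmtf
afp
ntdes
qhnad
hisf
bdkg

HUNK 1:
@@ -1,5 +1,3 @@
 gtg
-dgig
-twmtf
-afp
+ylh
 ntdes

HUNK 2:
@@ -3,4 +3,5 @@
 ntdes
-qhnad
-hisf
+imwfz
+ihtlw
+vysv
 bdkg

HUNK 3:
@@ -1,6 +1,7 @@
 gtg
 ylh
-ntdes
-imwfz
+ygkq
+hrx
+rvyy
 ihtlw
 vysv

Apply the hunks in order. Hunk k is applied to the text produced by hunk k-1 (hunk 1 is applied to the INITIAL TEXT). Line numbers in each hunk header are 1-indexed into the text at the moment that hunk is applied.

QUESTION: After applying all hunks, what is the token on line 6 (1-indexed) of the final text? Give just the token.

Answer: ihtlw

Derivation:
Hunk 1: at line 1 remove [dgig,twmtf,afp] add [ylh] -> 6 lines: gtg ylh ntdes qhnad hisf bdkg
Hunk 2: at line 3 remove [qhnad,hisf] add [imwfz,ihtlw,vysv] -> 7 lines: gtg ylh ntdes imwfz ihtlw vysv bdkg
Hunk 3: at line 1 remove [ntdes,imwfz] add [ygkq,hrx,rvyy] -> 8 lines: gtg ylh ygkq hrx rvyy ihtlw vysv bdkg
Final line 6: ihtlw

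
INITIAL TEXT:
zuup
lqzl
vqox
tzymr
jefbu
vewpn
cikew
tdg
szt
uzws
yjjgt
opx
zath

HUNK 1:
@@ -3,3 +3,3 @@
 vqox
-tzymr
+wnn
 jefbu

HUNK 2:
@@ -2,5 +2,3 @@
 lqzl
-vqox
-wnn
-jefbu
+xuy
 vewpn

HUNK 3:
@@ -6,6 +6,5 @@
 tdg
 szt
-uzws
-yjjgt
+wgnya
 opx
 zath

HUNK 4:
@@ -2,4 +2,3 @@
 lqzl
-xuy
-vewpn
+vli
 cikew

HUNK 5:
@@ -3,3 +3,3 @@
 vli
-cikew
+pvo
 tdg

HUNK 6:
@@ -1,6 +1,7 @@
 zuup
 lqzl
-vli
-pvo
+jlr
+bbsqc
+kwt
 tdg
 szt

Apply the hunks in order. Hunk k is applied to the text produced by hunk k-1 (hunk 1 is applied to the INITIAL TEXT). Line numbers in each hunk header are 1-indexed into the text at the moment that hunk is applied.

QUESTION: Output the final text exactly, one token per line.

Hunk 1: at line 3 remove [tzymr] add [wnn] -> 13 lines: zuup lqzl vqox wnn jefbu vewpn cikew tdg szt uzws yjjgt opx zath
Hunk 2: at line 2 remove [vqox,wnn,jefbu] add [xuy] -> 11 lines: zuup lqzl xuy vewpn cikew tdg szt uzws yjjgt opx zath
Hunk 3: at line 6 remove [uzws,yjjgt] add [wgnya] -> 10 lines: zuup lqzl xuy vewpn cikew tdg szt wgnya opx zath
Hunk 4: at line 2 remove [xuy,vewpn] add [vli] -> 9 lines: zuup lqzl vli cikew tdg szt wgnya opx zath
Hunk 5: at line 3 remove [cikew] add [pvo] -> 9 lines: zuup lqzl vli pvo tdg szt wgnya opx zath
Hunk 6: at line 1 remove [vli,pvo] add [jlr,bbsqc,kwt] -> 10 lines: zuup lqzl jlr bbsqc kwt tdg szt wgnya opx zath

Answer: zuup
lqzl
jlr
bbsqc
kwt
tdg
szt
wgnya
opx
zath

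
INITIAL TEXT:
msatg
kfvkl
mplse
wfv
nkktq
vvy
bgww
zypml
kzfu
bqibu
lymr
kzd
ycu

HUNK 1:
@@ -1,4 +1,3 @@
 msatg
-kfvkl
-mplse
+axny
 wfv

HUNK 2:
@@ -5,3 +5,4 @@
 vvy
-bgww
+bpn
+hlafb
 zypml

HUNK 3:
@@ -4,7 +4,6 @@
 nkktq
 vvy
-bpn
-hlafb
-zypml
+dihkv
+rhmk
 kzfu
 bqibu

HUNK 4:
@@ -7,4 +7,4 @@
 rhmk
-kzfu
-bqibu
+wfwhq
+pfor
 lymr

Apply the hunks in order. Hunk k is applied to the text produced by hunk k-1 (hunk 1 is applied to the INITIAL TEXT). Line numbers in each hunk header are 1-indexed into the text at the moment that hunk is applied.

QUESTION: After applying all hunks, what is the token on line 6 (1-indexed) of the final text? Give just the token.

Answer: dihkv

Derivation:
Hunk 1: at line 1 remove [kfvkl,mplse] add [axny] -> 12 lines: msatg axny wfv nkktq vvy bgww zypml kzfu bqibu lymr kzd ycu
Hunk 2: at line 5 remove [bgww] add [bpn,hlafb] -> 13 lines: msatg axny wfv nkktq vvy bpn hlafb zypml kzfu bqibu lymr kzd ycu
Hunk 3: at line 4 remove [bpn,hlafb,zypml] add [dihkv,rhmk] -> 12 lines: msatg axny wfv nkktq vvy dihkv rhmk kzfu bqibu lymr kzd ycu
Hunk 4: at line 7 remove [kzfu,bqibu] add [wfwhq,pfor] -> 12 lines: msatg axny wfv nkktq vvy dihkv rhmk wfwhq pfor lymr kzd ycu
Final line 6: dihkv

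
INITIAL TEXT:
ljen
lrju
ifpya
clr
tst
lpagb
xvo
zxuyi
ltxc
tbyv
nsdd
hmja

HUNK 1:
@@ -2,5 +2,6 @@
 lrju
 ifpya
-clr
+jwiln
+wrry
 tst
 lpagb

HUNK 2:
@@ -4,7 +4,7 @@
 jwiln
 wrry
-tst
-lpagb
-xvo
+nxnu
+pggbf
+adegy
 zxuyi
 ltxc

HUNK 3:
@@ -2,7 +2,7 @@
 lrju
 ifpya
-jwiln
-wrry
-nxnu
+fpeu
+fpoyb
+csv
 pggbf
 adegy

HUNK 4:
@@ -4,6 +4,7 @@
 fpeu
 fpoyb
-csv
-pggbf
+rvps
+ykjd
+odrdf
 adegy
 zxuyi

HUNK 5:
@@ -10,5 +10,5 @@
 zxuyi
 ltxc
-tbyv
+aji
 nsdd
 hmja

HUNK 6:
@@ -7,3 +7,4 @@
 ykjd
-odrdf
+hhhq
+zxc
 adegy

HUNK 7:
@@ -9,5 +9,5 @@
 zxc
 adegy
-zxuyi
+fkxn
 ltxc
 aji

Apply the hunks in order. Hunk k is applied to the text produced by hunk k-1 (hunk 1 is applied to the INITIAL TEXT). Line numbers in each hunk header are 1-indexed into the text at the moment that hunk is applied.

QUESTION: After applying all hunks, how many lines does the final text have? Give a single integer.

Answer: 15

Derivation:
Hunk 1: at line 2 remove [clr] add [jwiln,wrry] -> 13 lines: ljen lrju ifpya jwiln wrry tst lpagb xvo zxuyi ltxc tbyv nsdd hmja
Hunk 2: at line 4 remove [tst,lpagb,xvo] add [nxnu,pggbf,adegy] -> 13 lines: ljen lrju ifpya jwiln wrry nxnu pggbf adegy zxuyi ltxc tbyv nsdd hmja
Hunk 3: at line 2 remove [jwiln,wrry,nxnu] add [fpeu,fpoyb,csv] -> 13 lines: ljen lrju ifpya fpeu fpoyb csv pggbf adegy zxuyi ltxc tbyv nsdd hmja
Hunk 4: at line 4 remove [csv,pggbf] add [rvps,ykjd,odrdf] -> 14 lines: ljen lrju ifpya fpeu fpoyb rvps ykjd odrdf adegy zxuyi ltxc tbyv nsdd hmja
Hunk 5: at line 10 remove [tbyv] add [aji] -> 14 lines: ljen lrju ifpya fpeu fpoyb rvps ykjd odrdf adegy zxuyi ltxc aji nsdd hmja
Hunk 6: at line 7 remove [odrdf] add [hhhq,zxc] -> 15 lines: ljen lrju ifpya fpeu fpoyb rvps ykjd hhhq zxc adegy zxuyi ltxc aji nsdd hmja
Hunk 7: at line 9 remove [zxuyi] add [fkxn] -> 15 lines: ljen lrju ifpya fpeu fpoyb rvps ykjd hhhq zxc adegy fkxn ltxc aji nsdd hmja
Final line count: 15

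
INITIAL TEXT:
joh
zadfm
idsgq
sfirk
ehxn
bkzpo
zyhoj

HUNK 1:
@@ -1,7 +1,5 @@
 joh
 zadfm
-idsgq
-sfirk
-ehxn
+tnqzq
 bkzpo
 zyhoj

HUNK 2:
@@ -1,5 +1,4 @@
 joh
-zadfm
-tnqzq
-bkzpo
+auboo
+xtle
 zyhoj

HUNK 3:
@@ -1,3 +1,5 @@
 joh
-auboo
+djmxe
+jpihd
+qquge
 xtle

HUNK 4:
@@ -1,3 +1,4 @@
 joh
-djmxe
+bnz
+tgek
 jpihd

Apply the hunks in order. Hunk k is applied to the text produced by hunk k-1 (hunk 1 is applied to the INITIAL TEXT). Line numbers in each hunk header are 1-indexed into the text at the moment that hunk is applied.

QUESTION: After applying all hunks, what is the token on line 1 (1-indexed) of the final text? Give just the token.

Answer: joh

Derivation:
Hunk 1: at line 1 remove [idsgq,sfirk,ehxn] add [tnqzq] -> 5 lines: joh zadfm tnqzq bkzpo zyhoj
Hunk 2: at line 1 remove [zadfm,tnqzq,bkzpo] add [auboo,xtle] -> 4 lines: joh auboo xtle zyhoj
Hunk 3: at line 1 remove [auboo] add [djmxe,jpihd,qquge] -> 6 lines: joh djmxe jpihd qquge xtle zyhoj
Hunk 4: at line 1 remove [djmxe] add [bnz,tgek] -> 7 lines: joh bnz tgek jpihd qquge xtle zyhoj
Final line 1: joh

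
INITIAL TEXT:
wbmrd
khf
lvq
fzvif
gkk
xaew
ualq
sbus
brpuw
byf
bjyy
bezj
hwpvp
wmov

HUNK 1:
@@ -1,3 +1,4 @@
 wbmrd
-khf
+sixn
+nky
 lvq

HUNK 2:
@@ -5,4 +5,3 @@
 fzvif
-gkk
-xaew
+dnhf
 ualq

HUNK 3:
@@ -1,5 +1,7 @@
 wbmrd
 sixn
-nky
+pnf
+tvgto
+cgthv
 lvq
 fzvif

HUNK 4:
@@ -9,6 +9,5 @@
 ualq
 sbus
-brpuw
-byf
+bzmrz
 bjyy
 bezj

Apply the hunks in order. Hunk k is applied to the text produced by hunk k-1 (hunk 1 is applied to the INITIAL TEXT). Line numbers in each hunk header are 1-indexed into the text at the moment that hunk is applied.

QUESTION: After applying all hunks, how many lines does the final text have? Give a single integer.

Hunk 1: at line 1 remove [khf] add [sixn,nky] -> 15 lines: wbmrd sixn nky lvq fzvif gkk xaew ualq sbus brpuw byf bjyy bezj hwpvp wmov
Hunk 2: at line 5 remove [gkk,xaew] add [dnhf] -> 14 lines: wbmrd sixn nky lvq fzvif dnhf ualq sbus brpuw byf bjyy bezj hwpvp wmov
Hunk 3: at line 1 remove [nky] add [pnf,tvgto,cgthv] -> 16 lines: wbmrd sixn pnf tvgto cgthv lvq fzvif dnhf ualq sbus brpuw byf bjyy bezj hwpvp wmov
Hunk 4: at line 9 remove [brpuw,byf] add [bzmrz] -> 15 lines: wbmrd sixn pnf tvgto cgthv lvq fzvif dnhf ualq sbus bzmrz bjyy bezj hwpvp wmov
Final line count: 15

Answer: 15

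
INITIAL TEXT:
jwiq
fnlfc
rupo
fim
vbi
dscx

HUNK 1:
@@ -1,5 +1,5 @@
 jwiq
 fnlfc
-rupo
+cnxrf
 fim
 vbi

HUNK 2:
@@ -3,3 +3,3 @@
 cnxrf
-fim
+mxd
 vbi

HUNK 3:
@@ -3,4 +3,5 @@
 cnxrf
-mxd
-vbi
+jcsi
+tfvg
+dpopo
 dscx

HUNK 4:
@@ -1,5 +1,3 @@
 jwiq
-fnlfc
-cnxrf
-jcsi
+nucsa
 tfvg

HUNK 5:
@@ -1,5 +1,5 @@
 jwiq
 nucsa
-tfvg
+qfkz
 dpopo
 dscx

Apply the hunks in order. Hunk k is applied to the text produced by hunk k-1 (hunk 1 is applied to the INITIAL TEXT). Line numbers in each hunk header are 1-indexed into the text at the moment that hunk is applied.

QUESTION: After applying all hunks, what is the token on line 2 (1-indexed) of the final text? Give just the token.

Hunk 1: at line 1 remove [rupo] add [cnxrf] -> 6 lines: jwiq fnlfc cnxrf fim vbi dscx
Hunk 2: at line 3 remove [fim] add [mxd] -> 6 lines: jwiq fnlfc cnxrf mxd vbi dscx
Hunk 3: at line 3 remove [mxd,vbi] add [jcsi,tfvg,dpopo] -> 7 lines: jwiq fnlfc cnxrf jcsi tfvg dpopo dscx
Hunk 4: at line 1 remove [fnlfc,cnxrf,jcsi] add [nucsa] -> 5 lines: jwiq nucsa tfvg dpopo dscx
Hunk 5: at line 1 remove [tfvg] add [qfkz] -> 5 lines: jwiq nucsa qfkz dpopo dscx
Final line 2: nucsa

Answer: nucsa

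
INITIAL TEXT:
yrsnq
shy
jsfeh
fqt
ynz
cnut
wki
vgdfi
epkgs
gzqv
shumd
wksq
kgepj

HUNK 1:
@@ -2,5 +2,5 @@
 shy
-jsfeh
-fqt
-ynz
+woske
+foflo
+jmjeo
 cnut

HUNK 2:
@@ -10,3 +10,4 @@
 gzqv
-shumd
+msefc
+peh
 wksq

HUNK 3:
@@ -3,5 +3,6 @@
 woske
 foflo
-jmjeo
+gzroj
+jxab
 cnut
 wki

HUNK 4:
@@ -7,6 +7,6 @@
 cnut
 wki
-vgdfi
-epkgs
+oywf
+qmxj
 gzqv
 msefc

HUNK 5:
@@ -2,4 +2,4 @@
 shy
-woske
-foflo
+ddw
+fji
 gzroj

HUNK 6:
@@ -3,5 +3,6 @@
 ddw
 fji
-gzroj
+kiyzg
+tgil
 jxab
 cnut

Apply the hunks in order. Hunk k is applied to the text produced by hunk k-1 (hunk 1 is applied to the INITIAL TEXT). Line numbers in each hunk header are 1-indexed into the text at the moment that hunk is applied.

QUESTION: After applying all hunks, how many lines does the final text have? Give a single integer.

Hunk 1: at line 2 remove [jsfeh,fqt,ynz] add [woske,foflo,jmjeo] -> 13 lines: yrsnq shy woske foflo jmjeo cnut wki vgdfi epkgs gzqv shumd wksq kgepj
Hunk 2: at line 10 remove [shumd] add [msefc,peh] -> 14 lines: yrsnq shy woske foflo jmjeo cnut wki vgdfi epkgs gzqv msefc peh wksq kgepj
Hunk 3: at line 3 remove [jmjeo] add [gzroj,jxab] -> 15 lines: yrsnq shy woske foflo gzroj jxab cnut wki vgdfi epkgs gzqv msefc peh wksq kgepj
Hunk 4: at line 7 remove [vgdfi,epkgs] add [oywf,qmxj] -> 15 lines: yrsnq shy woske foflo gzroj jxab cnut wki oywf qmxj gzqv msefc peh wksq kgepj
Hunk 5: at line 2 remove [woske,foflo] add [ddw,fji] -> 15 lines: yrsnq shy ddw fji gzroj jxab cnut wki oywf qmxj gzqv msefc peh wksq kgepj
Hunk 6: at line 3 remove [gzroj] add [kiyzg,tgil] -> 16 lines: yrsnq shy ddw fji kiyzg tgil jxab cnut wki oywf qmxj gzqv msefc peh wksq kgepj
Final line count: 16

Answer: 16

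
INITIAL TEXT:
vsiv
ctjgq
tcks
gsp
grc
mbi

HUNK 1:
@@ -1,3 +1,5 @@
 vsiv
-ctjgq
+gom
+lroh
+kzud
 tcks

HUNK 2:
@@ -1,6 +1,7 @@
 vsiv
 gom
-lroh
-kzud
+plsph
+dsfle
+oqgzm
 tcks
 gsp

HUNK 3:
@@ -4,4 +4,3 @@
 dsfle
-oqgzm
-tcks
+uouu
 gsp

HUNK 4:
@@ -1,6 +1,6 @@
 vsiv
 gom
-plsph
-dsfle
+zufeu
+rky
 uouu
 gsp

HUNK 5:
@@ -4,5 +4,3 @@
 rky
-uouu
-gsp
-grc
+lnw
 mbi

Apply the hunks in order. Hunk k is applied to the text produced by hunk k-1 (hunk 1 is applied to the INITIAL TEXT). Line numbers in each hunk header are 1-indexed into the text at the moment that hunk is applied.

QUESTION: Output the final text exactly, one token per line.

Hunk 1: at line 1 remove [ctjgq] add [gom,lroh,kzud] -> 8 lines: vsiv gom lroh kzud tcks gsp grc mbi
Hunk 2: at line 1 remove [lroh,kzud] add [plsph,dsfle,oqgzm] -> 9 lines: vsiv gom plsph dsfle oqgzm tcks gsp grc mbi
Hunk 3: at line 4 remove [oqgzm,tcks] add [uouu] -> 8 lines: vsiv gom plsph dsfle uouu gsp grc mbi
Hunk 4: at line 1 remove [plsph,dsfle] add [zufeu,rky] -> 8 lines: vsiv gom zufeu rky uouu gsp grc mbi
Hunk 5: at line 4 remove [uouu,gsp,grc] add [lnw] -> 6 lines: vsiv gom zufeu rky lnw mbi

Answer: vsiv
gom
zufeu
rky
lnw
mbi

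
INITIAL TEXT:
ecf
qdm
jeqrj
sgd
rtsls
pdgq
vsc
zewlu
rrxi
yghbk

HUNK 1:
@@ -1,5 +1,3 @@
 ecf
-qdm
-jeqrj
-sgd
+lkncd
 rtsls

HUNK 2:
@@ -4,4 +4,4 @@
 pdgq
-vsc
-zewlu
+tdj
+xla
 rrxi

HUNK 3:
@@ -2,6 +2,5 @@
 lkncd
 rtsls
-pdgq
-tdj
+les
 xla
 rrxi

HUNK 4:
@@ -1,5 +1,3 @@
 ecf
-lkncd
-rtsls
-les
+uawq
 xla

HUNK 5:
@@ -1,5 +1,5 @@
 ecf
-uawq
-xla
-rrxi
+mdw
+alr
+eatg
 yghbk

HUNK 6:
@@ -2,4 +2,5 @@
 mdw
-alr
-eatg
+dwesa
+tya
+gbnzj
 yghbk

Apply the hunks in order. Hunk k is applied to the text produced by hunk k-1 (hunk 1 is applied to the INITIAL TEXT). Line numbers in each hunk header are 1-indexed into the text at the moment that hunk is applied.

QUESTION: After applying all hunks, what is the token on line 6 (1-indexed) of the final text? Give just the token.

Answer: yghbk

Derivation:
Hunk 1: at line 1 remove [qdm,jeqrj,sgd] add [lkncd] -> 8 lines: ecf lkncd rtsls pdgq vsc zewlu rrxi yghbk
Hunk 2: at line 4 remove [vsc,zewlu] add [tdj,xla] -> 8 lines: ecf lkncd rtsls pdgq tdj xla rrxi yghbk
Hunk 3: at line 2 remove [pdgq,tdj] add [les] -> 7 lines: ecf lkncd rtsls les xla rrxi yghbk
Hunk 4: at line 1 remove [lkncd,rtsls,les] add [uawq] -> 5 lines: ecf uawq xla rrxi yghbk
Hunk 5: at line 1 remove [uawq,xla,rrxi] add [mdw,alr,eatg] -> 5 lines: ecf mdw alr eatg yghbk
Hunk 6: at line 2 remove [alr,eatg] add [dwesa,tya,gbnzj] -> 6 lines: ecf mdw dwesa tya gbnzj yghbk
Final line 6: yghbk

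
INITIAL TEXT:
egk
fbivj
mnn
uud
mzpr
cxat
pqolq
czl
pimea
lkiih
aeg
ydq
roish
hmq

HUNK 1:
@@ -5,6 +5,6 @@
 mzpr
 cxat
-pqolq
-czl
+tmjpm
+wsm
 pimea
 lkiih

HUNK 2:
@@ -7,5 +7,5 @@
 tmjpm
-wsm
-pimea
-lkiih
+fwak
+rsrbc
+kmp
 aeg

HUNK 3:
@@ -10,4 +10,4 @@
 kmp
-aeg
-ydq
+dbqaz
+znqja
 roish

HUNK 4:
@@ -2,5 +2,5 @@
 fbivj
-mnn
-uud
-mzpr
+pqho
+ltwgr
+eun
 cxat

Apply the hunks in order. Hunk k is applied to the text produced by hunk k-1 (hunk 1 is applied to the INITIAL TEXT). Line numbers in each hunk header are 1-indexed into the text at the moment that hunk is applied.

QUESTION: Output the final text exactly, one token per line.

Hunk 1: at line 5 remove [pqolq,czl] add [tmjpm,wsm] -> 14 lines: egk fbivj mnn uud mzpr cxat tmjpm wsm pimea lkiih aeg ydq roish hmq
Hunk 2: at line 7 remove [wsm,pimea,lkiih] add [fwak,rsrbc,kmp] -> 14 lines: egk fbivj mnn uud mzpr cxat tmjpm fwak rsrbc kmp aeg ydq roish hmq
Hunk 3: at line 10 remove [aeg,ydq] add [dbqaz,znqja] -> 14 lines: egk fbivj mnn uud mzpr cxat tmjpm fwak rsrbc kmp dbqaz znqja roish hmq
Hunk 4: at line 2 remove [mnn,uud,mzpr] add [pqho,ltwgr,eun] -> 14 lines: egk fbivj pqho ltwgr eun cxat tmjpm fwak rsrbc kmp dbqaz znqja roish hmq

Answer: egk
fbivj
pqho
ltwgr
eun
cxat
tmjpm
fwak
rsrbc
kmp
dbqaz
znqja
roish
hmq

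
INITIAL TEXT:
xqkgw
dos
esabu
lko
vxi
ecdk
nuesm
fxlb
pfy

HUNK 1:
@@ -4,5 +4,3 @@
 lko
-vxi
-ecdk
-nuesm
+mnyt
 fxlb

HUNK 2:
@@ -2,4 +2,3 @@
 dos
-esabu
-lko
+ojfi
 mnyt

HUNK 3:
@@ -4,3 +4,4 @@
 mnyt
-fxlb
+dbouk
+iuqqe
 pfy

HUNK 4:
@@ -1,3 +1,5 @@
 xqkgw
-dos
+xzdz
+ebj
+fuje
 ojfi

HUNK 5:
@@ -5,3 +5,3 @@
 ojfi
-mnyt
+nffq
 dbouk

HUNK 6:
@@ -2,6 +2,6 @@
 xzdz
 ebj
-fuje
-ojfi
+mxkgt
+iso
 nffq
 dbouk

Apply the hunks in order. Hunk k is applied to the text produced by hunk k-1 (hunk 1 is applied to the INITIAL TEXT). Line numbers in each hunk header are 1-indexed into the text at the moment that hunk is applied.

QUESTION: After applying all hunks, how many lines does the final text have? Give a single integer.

Answer: 9

Derivation:
Hunk 1: at line 4 remove [vxi,ecdk,nuesm] add [mnyt] -> 7 lines: xqkgw dos esabu lko mnyt fxlb pfy
Hunk 2: at line 2 remove [esabu,lko] add [ojfi] -> 6 lines: xqkgw dos ojfi mnyt fxlb pfy
Hunk 3: at line 4 remove [fxlb] add [dbouk,iuqqe] -> 7 lines: xqkgw dos ojfi mnyt dbouk iuqqe pfy
Hunk 4: at line 1 remove [dos] add [xzdz,ebj,fuje] -> 9 lines: xqkgw xzdz ebj fuje ojfi mnyt dbouk iuqqe pfy
Hunk 5: at line 5 remove [mnyt] add [nffq] -> 9 lines: xqkgw xzdz ebj fuje ojfi nffq dbouk iuqqe pfy
Hunk 6: at line 2 remove [fuje,ojfi] add [mxkgt,iso] -> 9 lines: xqkgw xzdz ebj mxkgt iso nffq dbouk iuqqe pfy
Final line count: 9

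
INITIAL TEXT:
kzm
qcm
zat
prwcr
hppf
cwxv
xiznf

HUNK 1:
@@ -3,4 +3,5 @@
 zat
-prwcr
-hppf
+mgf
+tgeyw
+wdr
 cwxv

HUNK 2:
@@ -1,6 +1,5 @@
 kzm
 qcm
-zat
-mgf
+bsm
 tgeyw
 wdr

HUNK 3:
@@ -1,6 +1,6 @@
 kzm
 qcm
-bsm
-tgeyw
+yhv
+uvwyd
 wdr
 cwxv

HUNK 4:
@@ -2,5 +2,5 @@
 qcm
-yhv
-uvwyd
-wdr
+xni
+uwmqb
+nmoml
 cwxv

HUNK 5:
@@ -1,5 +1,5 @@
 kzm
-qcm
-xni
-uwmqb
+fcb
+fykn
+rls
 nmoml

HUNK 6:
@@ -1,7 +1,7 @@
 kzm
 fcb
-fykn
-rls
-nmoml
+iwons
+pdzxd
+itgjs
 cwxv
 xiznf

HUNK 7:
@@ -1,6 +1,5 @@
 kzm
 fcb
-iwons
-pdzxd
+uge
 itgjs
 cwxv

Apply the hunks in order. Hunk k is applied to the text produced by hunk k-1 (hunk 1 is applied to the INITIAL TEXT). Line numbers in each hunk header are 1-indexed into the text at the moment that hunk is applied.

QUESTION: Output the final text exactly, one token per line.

Hunk 1: at line 3 remove [prwcr,hppf] add [mgf,tgeyw,wdr] -> 8 lines: kzm qcm zat mgf tgeyw wdr cwxv xiznf
Hunk 2: at line 1 remove [zat,mgf] add [bsm] -> 7 lines: kzm qcm bsm tgeyw wdr cwxv xiznf
Hunk 3: at line 1 remove [bsm,tgeyw] add [yhv,uvwyd] -> 7 lines: kzm qcm yhv uvwyd wdr cwxv xiznf
Hunk 4: at line 2 remove [yhv,uvwyd,wdr] add [xni,uwmqb,nmoml] -> 7 lines: kzm qcm xni uwmqb nmoml cwxv xiznf
Hunk 5: at line 1 remove [qcm,xni,uwmqb] add [fcb,fykn,rls] -> 7 lines: kzm fcb fykn rls nmoml cwxv xiznf
Hunk 6: at line 1 remove [fykn,rls,nmoml] add [iwons,pdzxd,itgjs] -> 7 lines: kzm fcb iwons pdzxd itgjs cwxv xiznf
Hunk 7: at line 1 remove [iwons,pdzxd] add [uge] -> 6 lines: kzm fcb uge itgjs cwxv xiznf

Answer: kzm
fcb
uge
itgjs
cwxv
xiznf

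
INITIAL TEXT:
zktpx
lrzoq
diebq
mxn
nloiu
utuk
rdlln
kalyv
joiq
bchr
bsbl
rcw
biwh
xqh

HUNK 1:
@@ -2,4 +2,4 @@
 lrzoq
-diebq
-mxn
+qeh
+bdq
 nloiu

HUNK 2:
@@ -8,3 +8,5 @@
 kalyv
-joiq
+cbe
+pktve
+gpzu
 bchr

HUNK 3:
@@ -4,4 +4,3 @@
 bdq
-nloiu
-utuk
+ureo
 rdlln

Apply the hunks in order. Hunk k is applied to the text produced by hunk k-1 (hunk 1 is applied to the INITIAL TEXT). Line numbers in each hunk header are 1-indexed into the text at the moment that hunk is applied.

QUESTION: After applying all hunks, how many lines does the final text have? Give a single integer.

Hunk 1: at line 2 remove [diebq,mxn] add [qeh,bdq] -> 14 lines: zktpx lrzoq qeh bdq nloiu utuk rdlln kalyv joiq bchr bsbl rcw biwh xqh
Hunk 2: at line 8 remove [joiq] add [cbe,pktve,gpzu] -> 16 lines: zktpx lrzoq qeh bdq nloiu utuk rdlln kalyv cbe pktve gpzu bchr bsbl rcw biwh xqh
Hunk 3: at line 4 remove [nloiu,utuk] add [ureo] -> 15 lines: zktpx lrzoq qeh bdq ureo rdlln kalyv cbe pktve gpzu bchr bsbl rcw biwh xqh
Final line count: 15

Answer: 15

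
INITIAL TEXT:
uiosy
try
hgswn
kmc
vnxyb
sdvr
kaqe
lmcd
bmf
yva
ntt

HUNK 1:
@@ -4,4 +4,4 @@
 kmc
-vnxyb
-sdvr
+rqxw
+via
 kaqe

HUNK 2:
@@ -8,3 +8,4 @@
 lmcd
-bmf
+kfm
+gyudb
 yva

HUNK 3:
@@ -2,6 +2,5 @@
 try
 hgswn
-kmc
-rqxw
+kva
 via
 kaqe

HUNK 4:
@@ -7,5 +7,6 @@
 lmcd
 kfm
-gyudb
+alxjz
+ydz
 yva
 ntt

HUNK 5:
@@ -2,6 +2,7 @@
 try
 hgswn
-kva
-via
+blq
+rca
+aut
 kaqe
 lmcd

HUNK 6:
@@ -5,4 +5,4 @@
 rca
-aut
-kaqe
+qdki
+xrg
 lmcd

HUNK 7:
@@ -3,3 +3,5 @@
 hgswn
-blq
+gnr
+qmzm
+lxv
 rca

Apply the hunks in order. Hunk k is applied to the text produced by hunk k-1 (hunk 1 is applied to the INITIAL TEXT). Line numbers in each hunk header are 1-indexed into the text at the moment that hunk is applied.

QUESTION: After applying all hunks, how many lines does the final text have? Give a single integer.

Answer: 15

Derivation:
Hunk 1: at line 4 remove [vnxyb,sdvr] add [rqxw,via] -> 11 lines: uiosy try hgswn kmc rqxw via kaqe lmcd bmf yva ntt
Hunk 2: at line 8 remove [bmf] add [kfm,gyudb] -> 12 lines: uiosy try hgswn kmc rqxw via kaqe lmcd kfm gyudb yva ntt
Hunk 3: at line 2 remove [kmc,rqxw] add [kva] -> 11 lines: uiosy try hgswn kva via kaqe lmcd kfm gyudb yva ntt
Hunk 4: at line 7 remove [gyudb] add [alxjz,ydz] -> 12 lines: uiosy try hgswn kva via kaqe lmcd kfm alxjz ydz yva ntt
Hunk 5: at line 2 remove [kva,via] add [blq,rca,aut] -> 13 lines: uiosy try hgswn blq rca aut kaqe lmcd kfm alxjz ydz yva ntt
Hunk 6: at line 5 remove [aut,kaqe] add [qdki,xrg] -> 13 lines: uiosy try hgswn blq rca qdki xrg lmcd kfm alxjz ydz yva ntt
Hunk 7: at line 3 remove [blq] add [gnr,qmzm,lxv] -> 15 lines: uiosy try hgswn gnr qmzm lxv rca qdki xrg lmcd kfm alxjz ydz yva ntt
Final line count: 15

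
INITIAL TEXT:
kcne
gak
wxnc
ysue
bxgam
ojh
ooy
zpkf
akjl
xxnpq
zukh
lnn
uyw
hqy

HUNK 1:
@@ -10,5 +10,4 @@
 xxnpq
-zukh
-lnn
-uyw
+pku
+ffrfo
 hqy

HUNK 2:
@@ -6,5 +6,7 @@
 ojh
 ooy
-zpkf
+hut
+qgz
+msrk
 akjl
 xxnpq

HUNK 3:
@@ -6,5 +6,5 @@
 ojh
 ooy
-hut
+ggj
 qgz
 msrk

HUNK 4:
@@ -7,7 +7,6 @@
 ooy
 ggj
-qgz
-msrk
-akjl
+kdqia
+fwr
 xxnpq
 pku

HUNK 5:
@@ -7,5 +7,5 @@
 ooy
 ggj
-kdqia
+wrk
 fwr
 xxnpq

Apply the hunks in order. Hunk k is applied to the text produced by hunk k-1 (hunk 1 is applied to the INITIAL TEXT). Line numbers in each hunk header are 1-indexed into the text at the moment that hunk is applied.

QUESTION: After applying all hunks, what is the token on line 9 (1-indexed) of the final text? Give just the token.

Hunk 1: at line 10 remove [zukh,lnn,uyw] add [pku,ffrfo] -> 13 lines: kcne gak wxnc ysue bxgam ojh ooy zpkf akjl xxnpq pku ffrfo hqy
Hunk 2: at line 6 remove [zpkf] add [hut,qgz,msrk] -> 15 lines: kcne gak wxnc ysue bxgam ojh ooy hut qgz msrk akjl xxnpq pku ffrfo hqy
Hunk 3: at line 6 remove [hut] add [ggj] -> 15 lines: kcne gak wxnc ysue bxgam ojh ooy ggj qgz msrk akjl xxnpq pku ffrfo hqy
Hunk 4: at line 7 remove [qgz,msrk,akjl] add [kdqia,fwr] -> 14 lines: kcne gak wxnc ysue bxgam ojh ooy ggj kdqia fwr xxnpq pku ffrfo hqy
Hunk 5: at line 7 remove [kdqia] add [wrk] -> 14 lines: kcne gak wxnc ysue bxgam ojh ooy ggj wrk fwr xxnpq pku ffrfo hqy
Final line 9: wrk

Answer: wrk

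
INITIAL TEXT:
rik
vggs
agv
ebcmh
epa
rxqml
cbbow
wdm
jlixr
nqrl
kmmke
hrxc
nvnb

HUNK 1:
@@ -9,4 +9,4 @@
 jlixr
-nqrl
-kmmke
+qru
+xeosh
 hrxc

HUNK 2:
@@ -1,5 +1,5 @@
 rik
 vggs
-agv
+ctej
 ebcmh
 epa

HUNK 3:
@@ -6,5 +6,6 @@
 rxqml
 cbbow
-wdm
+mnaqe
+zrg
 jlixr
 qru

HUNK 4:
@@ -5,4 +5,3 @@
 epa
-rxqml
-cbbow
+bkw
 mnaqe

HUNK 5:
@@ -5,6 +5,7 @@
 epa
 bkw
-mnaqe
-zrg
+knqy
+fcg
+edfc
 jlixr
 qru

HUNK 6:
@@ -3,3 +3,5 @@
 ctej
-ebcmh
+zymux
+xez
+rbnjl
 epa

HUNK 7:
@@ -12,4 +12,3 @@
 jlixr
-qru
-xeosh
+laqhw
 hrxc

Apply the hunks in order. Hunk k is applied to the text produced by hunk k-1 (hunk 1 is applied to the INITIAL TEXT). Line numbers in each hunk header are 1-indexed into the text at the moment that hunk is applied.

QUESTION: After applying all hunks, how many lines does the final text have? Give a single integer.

Answer: 15

Derivation:
Hunk 1: at line 9 remove [nqrl,kmmke] add [qru,xeosh] -> 13 lines: rik vggs agv ebcmh epa rxqml cbbow wdm jlixr qru xeosh hrxc nvnb
Hunk 2: at line 1 remove [agv] add [ctej] -> 13 lines: rik vggs ctej ebcmh epa rxqml cbbow wdm jlixr qru xeosh hrxc nvnb
Hunk 3: at line 6 remove [wdm] add [mnaqe,zrg] -> 14 lines: rik vggs ctej ebcmh epa rxqml cbbow mnaqe zrg jlixr qru xeosh hrxc nvnb
Hunk 4: at line 5 remove [rxqml,cbbow] add [bkw] -> 13 lines: rik vggs ctej ebcmh epa bkw mnaqe zrg jlixr qru xeosh hrxc nvnb
Hunk 5: at line 5 remove [mnaqe,zrg] add [knqy,fcg,edfc] -> 14 lines: rik vggs ctej ebcmh epa bkw knqy fcg edfc jlixr qru xeosh hrxc nvnb
Hunk 6: at line 3 remove [ebcmh] add [zymux,xez,rbnjl] -> 16 lines: rik vggs ctej zymux xez rbnjl epa bkw knqy fcg edfc jlixr qru xeosh hrxc nvnb
Hunk 7: at line 12 remove [qru,xeosh] add [laqhw] -> 15 lines: rik vggs ctej zymux xez rbnjl epa bkw knqy fcg edfc jlixr laqhw hrxc nvnb
Final line count: 15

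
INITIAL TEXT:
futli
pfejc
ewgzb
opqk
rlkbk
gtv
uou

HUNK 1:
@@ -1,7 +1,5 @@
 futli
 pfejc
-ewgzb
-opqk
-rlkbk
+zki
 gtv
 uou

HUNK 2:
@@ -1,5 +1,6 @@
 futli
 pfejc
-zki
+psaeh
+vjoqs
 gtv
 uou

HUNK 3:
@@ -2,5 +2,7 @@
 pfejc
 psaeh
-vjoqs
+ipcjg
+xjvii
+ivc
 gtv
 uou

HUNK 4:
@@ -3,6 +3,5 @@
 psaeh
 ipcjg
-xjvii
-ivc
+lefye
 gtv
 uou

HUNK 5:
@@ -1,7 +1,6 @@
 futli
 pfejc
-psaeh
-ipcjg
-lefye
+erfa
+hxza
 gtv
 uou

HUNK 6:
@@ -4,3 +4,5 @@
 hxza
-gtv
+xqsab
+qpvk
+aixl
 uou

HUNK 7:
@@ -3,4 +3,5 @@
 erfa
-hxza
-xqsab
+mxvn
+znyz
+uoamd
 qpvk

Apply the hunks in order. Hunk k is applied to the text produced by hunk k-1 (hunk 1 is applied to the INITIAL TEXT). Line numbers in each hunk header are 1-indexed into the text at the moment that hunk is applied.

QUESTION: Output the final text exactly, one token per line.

Answer: futli
pfejc
erfa
mxvn
znyz
uoamd
qpvk
aixl
uou

Derivation:
Hunk 1: at line 1 remove [ewgzb,opqk,rlkbk] add [zki] -> 5 lines: futli pfejc zki gtv uou
Hunk 2: at line 1 remove [zki] add [psaeh,vjoqs] -> 6 lines: futli pfejc psaeh vjoqs gtv uou
Hunk 3: at line 2 remove [vjoqs] add [ipcjg,xjvii,ivc] -> 8 lines: futli pfejc psaeh ipcjg xjvii ivc gtv uou
Hunk 4: at line 3 remove [xjvii,ivc] add [lefye] -> 7 lines: futli pfejc psaeh ipcjg lefye gtv uou
Hunk 5: at line 1 remove [psaeh,ipcjg,lefye] add [erfa,hxza] -> 6 lines: futli pfejc erfa hxza gtv uou
Hunk 6: at line 4 remove [gtv] add [xqsab,qpvk,aixl] -> 8 lines: futli pfejc erfa hxza xqsab qpvk aixl uou
Hunk 7: at line 3 remove [hxza,xqsab] add [mxvn,znyz,uoamd] -> 9 lines: futli pfejc erfa mxvn znyz uoamd qpvk aixl uou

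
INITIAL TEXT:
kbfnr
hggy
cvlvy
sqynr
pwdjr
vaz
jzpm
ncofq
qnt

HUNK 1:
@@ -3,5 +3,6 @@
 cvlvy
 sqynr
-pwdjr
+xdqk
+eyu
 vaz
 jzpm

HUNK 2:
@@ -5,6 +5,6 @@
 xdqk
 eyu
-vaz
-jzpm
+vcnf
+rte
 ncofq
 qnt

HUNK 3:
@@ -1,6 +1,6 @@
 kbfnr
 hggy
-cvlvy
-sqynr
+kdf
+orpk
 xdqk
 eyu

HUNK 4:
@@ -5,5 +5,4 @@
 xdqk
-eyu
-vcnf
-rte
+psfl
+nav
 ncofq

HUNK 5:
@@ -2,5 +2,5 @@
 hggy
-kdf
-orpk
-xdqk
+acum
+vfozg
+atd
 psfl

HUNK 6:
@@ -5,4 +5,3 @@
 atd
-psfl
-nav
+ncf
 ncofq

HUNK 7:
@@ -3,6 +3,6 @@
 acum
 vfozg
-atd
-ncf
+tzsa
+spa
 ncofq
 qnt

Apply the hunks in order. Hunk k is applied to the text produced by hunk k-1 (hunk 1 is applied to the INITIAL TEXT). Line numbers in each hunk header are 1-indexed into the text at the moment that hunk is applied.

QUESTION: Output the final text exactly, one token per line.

Hunk 1: at line 3 remove [pwdjr] add [xdqk,eyu] -> 10 lines: kbfnr hggy cvlvy sqynr xdqk eyu vaz jzpm ncofq qnt
Hunk 2: at line 5 remove [vaz,jzpm] add [vcnf,rte] -> 10 lines: kbfnr hggy cvlvy sqynr xdqk eyu vcnf rte ncofq qnt
Hunk 3: at line 1 remove [cvlvy,sqynr] add [kdf,orpk] -> 10 lines: kbfnr hggy kdf orpk xdqk eyu vcnf rte ncofq qnt
Hunk 4: at line 5 remove [eyu,vcnf,rte] add [psfl,nav] -> 9 lines: kbfnr hggy kdf orpk xdqk psfl nav ncofq qnt
Hunk 5: at line 2 remove [kdf,orpk,xdqk] add [acum,vfozg,atd] -> 9 lines: kbfnr hggy acum vfozg atd psfl nav ncofq qnt
Hunk 6: at line 5 remove [psfl,nav] add [ncf] -> 8 lines: kbfnr hggy acum vfozg atd ncf ncofq qnt
Hunk 7: at line 3 remove [atd,ncf] add [tzsa,spa] -> 8 lines: kbfnr hggy acum vfozg tzsa spa ncofq qnt

Answer: kbfnr
hggy
acum
vfozg
tzsa
spa
ncofq
qnt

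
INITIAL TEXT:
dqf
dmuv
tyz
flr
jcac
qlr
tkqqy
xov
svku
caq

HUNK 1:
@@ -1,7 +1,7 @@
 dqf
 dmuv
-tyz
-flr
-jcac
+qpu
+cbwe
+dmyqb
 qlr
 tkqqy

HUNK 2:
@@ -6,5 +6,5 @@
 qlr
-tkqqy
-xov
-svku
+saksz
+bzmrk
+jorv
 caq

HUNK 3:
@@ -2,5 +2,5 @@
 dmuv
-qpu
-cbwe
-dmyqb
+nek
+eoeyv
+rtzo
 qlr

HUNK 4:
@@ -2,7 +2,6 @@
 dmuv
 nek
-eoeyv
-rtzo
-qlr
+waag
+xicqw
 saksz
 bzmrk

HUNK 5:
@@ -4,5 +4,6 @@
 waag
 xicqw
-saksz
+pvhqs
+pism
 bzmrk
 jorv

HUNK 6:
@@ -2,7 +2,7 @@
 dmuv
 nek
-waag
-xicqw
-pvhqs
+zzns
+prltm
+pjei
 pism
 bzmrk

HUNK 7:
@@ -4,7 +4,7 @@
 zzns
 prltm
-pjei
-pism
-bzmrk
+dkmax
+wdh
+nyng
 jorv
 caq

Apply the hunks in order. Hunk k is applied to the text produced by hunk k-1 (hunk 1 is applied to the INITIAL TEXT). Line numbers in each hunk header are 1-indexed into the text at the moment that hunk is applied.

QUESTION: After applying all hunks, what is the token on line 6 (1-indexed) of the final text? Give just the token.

Answer: dkmax

Derivation:
Hunk 1: at line 1 remove [tyz,flr,jcac] add [qpu,cbwe,dmyqb] -> 10 lines: dqf dmuv qpu cbwe dmyqb qlr tkqqy xov svku caq
Hunk 2: at line 6 remove [tkqqy,xov,svku] add [saksz,bzmrk,jorv] -> 10 lines: dqf dmuv qpu cbwe dmyqb qlr saksz bzmrk jorv caq
Hunk 3: at line 2 remove [qpu,cbwe,dmyqb] add [nek,eoeyv,rtzo] -> 10 lines: dqf dmuv nek eoeyv rtzo qlr saksz bzmrk jorv caq
Hunk 4: at line 2 remove [eoeyv,rtzo,qlr] add [waag,xicqw] -> 9 lines: dqf dmuv nek waag xicqw saksz bzmrk jorv caq
Hunk 5: at line 4 remove [saksz] add [pvhqs,pism] -> 10 lines: dqf dmuv nek waag xicqw pvhqs pism bzmrk jorv caq
Hunk 6: at line 2 remove [waag,xicqw,pvhqs] add [zzns,prltm,pjei] -> 10 lines: dqf dmuv nek zzns prltm pjei pism bzmrk jorv caq
Hunk 7: at line 4 remove [pjei,pism,bzmrk] add [dkmax,wdh,nyng] -> 10 lines: dqf dmuv nek zzns prltm dkmax wdh nyng jorv caq
Final line 6: dkmax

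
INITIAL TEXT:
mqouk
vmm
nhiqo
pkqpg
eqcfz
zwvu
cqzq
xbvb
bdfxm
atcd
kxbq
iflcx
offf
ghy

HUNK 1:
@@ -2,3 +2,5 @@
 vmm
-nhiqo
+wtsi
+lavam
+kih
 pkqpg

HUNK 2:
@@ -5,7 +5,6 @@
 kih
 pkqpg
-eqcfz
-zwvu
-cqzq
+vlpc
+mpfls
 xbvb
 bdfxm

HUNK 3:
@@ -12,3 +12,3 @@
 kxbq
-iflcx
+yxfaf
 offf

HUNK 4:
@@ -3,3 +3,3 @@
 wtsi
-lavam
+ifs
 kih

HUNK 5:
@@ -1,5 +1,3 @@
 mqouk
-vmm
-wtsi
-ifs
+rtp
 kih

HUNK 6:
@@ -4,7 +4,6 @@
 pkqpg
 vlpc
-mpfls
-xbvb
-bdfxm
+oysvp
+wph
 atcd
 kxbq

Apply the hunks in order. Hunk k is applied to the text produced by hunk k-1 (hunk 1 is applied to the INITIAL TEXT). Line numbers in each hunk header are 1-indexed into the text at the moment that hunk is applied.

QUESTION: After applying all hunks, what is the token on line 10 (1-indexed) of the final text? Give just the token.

Answer: yxfaf

Derivation:
Hunk 1: at line 2 remove [nhiqo] add [wtsi,lavam,kih] -> 16 lines: mqouk vmm wtsi lavam kih pkqpg eqcfz zwvu cqzq xbvb bdfxm atcd kxbq iflcx offf ghy
Hunk 2: at line 5 remove [eqcfz,zwvu,cqzq] add [vlpc,mpfls] -> 15 lines: mqouk vmm wtsi lavam kih pkqpg vlpc mpfls xbvb bdfxm atcd kxbq iflcx offf ghy
Hunk 3: at line 12 remove [iflcx] add [yxfaf] -> 15 lines: mqouk vmm wtsi lavam kih pkqpg vlpc mpfls xbvb bdfxm atcd kxbq yxfaf offf ghy
Hunk 4: at line 3 remove [lavam] add [ifs] -> 15 lines: mqouk vmm wtsi ifs kih pkqpg vlpc mpfls xbvb bdfxm atcd kxbq yxfaf offf ghy
Hunk 5: at line 1 remove [vmm,wtsi,ifs] add [rtp] -> 13 lines: mqouk rtp kih pkqpg vlpc mpfls xbvb bdfxm atcd kxbq yxfaf offf ghy
Hunk 6: at line 4 remove [mpfls,xbvb,bdfxm] add [oysvp,wph] -> 12 lines: mqouk rtp kih pkqpg vlpc oysvp wph atcd kxbq yxfaf offf ghy
Final line 10: yxfaf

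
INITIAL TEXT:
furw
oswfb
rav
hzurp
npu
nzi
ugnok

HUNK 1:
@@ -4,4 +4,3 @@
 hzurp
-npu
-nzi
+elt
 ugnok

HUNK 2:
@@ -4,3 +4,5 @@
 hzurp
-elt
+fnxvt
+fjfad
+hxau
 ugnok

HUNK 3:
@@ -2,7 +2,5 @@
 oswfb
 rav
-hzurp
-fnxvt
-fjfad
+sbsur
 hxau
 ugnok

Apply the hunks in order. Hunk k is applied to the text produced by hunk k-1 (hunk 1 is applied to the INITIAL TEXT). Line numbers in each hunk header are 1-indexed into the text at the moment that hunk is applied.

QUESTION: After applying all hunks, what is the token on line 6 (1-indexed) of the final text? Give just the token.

Answer: ugnok

Derivation:
Hunk 1: at line 4 remove [npu,nzi] add [elt] -> 6 lines: furw oswfb rav hzurp elt ugnok
Hunk 2: at line 4 remove [elt] add [fnxvt,fjfad,hxau] -> 8 lines: furw oswfb rav hzurp fnxvt fjfad hxau ugnok
Hunk 3: at line 2 remove [hzurp,fnxvt,fjfad] add [sbsur] -> 6 lines: furw oswfb rav sbsur hxau ugnok
Final line 6: ugnok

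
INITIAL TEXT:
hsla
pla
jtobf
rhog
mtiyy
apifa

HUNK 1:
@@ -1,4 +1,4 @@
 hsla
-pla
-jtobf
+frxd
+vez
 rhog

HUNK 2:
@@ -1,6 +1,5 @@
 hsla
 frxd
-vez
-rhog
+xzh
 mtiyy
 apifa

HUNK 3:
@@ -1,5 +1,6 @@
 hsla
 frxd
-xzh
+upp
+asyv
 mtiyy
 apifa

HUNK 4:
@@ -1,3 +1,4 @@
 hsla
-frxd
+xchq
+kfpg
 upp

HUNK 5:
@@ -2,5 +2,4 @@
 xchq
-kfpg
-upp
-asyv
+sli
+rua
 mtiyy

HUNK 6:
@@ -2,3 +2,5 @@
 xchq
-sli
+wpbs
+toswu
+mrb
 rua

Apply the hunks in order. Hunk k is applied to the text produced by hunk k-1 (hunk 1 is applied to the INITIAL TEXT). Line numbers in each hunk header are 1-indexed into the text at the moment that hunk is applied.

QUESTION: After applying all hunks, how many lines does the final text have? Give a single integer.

Hunk 1: at line 1 remove [pla,jtobf] add [frxd,vez] -> 6 lines: hsla frxd vez rhog mtiyy apifa
Hunk 2: at line 1 remove [vez,rhog] add [xzh] -> 5 lines: hsla frxd xzh mtiyy apifa
Hunk 3: at line 1 remove [xzh] add [upp,asyv] -> 6 lines: hsla frxd upp asyv mtiyy apifa
Hunk 4: at line 1 remove [frxd] add [xchq,kfpg] -> 7 lines: hsla xchq kfpg upp asyv mtiyy apifa
Hunk 5: at line 2 remove [kfpg,upp,asyv] add [sli,rua] -> 6 lines: hsla xchq sli rua mtiyy apifa
Hunk 6: at line 2 remove [sli] add [wpbs,toswu,mrb] -> 8 lines: hsla xchq wpbs toswu mrb rua mtiyy apifa
Final line count: 8

Answer: 8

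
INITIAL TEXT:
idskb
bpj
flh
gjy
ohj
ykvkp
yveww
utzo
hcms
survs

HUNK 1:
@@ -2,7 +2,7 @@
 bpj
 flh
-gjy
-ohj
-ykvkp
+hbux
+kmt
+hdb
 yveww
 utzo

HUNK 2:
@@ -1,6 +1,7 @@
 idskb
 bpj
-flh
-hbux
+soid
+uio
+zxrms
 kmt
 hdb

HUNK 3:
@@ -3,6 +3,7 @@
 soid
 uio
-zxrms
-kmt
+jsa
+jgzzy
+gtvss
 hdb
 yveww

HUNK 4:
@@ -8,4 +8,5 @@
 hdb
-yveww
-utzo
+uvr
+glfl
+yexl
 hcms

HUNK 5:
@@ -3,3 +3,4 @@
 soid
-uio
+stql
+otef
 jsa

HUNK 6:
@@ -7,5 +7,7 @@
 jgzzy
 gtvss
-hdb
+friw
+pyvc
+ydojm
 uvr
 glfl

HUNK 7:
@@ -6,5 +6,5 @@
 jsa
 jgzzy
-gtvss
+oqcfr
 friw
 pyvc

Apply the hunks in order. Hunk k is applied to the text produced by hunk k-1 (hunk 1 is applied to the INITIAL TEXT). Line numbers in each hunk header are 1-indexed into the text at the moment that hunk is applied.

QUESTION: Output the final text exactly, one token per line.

Hunk 1: at line 2 remove [gjy,ohj,ykvkp] add [hbux,kmt,hdb] -> 10 lines: idskb bpj flh hbux kmt hdb yveww utzo hcms survs
Hunk 2: at line 1 remove [flh,hbux] add [soid,uio,zxrms] -> 11 lines: idskb bpj soid uio zxrms kmt hdb yveww utzo hcms survs
Hunk 3: at line 3 remove [zxrms,kmt] add [jsa,jgzzy,gtvss] -> 12 lines: idskb bpj soid uio jsa jgzzy gtvss hdb yveww utzo hcms survs
Hunk 4: at line 8 remove [yveww,utzo] add [uvr,glfl,yexl] -> 13 lines: idskb bpj soid uio jsa jgzzy gtvss hdb uvr glfl yexl hcms survs
Hunk 5: at line 3 remove [uio] add [stql,otef] -> 14 lines: idskb bpj soid stql otef jsa jgzzy gtvss hdb uvr glfl yexl hcms survs
Hunk 6: at line 7 remove [hdb] add [friw,pyvc,ydojm] -> 16 lines: idskb bpj soid stql otef jsa jgzzy gtvss friw pyvc ydojm uvr glfl yexl hcms survs
Hunk 7: at line 6 remove [gtvss] add [oqcfr] -> 16 lines: idskb bpj soid stql otef jsa jgzzy oqcfr friw pyvc ydojm uvr glfl yexl hcms survs

Answer: idskb
bpj
soid
stql
otef
jsa
jgzzy
oqcfr
friw
pyvc
ydojm
uvr
glfl
yexl
hcms
survs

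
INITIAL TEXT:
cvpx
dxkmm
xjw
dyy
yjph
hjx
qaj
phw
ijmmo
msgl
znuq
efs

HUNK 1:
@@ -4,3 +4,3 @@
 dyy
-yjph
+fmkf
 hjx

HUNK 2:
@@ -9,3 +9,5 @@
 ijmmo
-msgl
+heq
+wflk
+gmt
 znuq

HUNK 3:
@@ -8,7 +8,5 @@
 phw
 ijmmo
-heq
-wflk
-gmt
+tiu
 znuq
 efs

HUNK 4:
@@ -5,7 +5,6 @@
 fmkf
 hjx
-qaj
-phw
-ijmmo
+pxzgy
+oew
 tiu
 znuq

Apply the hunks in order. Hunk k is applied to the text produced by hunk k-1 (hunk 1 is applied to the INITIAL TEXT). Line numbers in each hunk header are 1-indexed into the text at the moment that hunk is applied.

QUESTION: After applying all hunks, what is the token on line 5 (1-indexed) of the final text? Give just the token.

Answer: fmkf

Derivation:
Hunk 1: at line 4 remove [yjph] add [fmkf] -> 12 lines: cvpx dxkmm xjw dyy fmkf hjx qaj phw ijmmo msgl znuq efs
Hunk 2: at line 9 remove [msgl] add [heq,wflk,gmt] -> 14 lines: cvpx dxkmm xjw dyy fmkf hjx qaj phw ijmmo heq wflk gmt znuq efs
Hunk 3: at line 8 remove [heq,wflk,gmt] add [tiu] -> 12 lines: cvpx dxkmm xjw dyy fmkf hjx qaj phw ijmmo tiu znuq efs
Hunk 4: at line 5 remove [qaj,phw,ijmmo] add [pxzgy,oew] -> 11 lines: cvpx dxkmm xjw dyy fmkf hjx pxzgy oew tiu znuq efs
Final line 5: fmkf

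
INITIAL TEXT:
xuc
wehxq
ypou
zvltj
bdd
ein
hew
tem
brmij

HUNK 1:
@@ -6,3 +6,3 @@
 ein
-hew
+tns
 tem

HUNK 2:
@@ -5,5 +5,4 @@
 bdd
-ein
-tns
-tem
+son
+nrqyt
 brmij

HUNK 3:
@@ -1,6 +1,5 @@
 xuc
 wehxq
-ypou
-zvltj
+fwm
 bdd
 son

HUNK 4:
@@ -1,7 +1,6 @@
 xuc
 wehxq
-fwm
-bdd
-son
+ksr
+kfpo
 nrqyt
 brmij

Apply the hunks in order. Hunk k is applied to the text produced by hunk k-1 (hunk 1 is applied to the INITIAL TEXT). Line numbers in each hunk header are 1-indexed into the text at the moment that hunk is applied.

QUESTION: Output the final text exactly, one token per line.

Hunk 1: at line 6 remove [hew] add [tns] -> 9 lines: xuc wehxq ypou zvltj bdd ein tns tem brmij
Hunk 2: at line 5 remove [ein,tns,tem] add [son,nrqyt] -> 8 lines: xuc wehxq ypou zvltj bdd son nrqyt brmij
Hunk 3: at line 1 remove [ypou,zvltj] add [fwm] -> 7 lines: xuc wehxq fwm bdd son nrqyt brmij
Hunk 4: at line 1 remove [fwm,bdd,son] add [ksr,kfpo] -> 6 lines: xuc wehxq ksr kfpo nrqyt brmij

Answer: xuc
wehxq
ksr
kfpo
nrqyt
brmij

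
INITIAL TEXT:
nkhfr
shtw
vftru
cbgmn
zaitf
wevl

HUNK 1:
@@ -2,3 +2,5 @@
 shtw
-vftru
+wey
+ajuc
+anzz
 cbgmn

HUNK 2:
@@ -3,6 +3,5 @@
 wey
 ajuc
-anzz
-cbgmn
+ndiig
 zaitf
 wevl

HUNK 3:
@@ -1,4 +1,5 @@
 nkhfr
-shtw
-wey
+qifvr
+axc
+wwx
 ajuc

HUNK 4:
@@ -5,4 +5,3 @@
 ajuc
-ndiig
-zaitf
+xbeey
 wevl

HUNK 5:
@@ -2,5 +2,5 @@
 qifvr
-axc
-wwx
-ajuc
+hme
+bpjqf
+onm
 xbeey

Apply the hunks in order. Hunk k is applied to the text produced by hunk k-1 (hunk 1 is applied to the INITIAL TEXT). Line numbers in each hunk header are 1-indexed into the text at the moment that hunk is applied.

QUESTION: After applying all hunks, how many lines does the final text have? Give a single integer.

Hunk 1: at line 2 remove [vftru] add [wey,ajuc,anzz] -> 8 lines: nkhfr shtw wey ajuc anzz cbgmn zaitf wevl
Hunk 2: at line 3 remove [anzz,cbgmn] add [ndiig] -> 7 lines: nkhfr shtw wey ajuc ndiig zaitf wevl
Hunk 3: at line 1 remove [shtw,wey] add [qifvr,axc,wwx] -> 8 lines: nkhfr qifvr axc wwx ajuc ndiig zaitf wevl
Hunk 4: at line 5 remove [ndiig,zaitf] add [xbeey] -> 7 lines: nkhfr qifvr axc wwx ajuc xbeey wevl
Hunk 5: at line 2 remove [axc,wwx,ajuc] add [hme,bpjqf,onm] -> 7 lines: nkhfr qifvr hme bpjqf onm xbeey wevl
Final line count: 7

Answer: 7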